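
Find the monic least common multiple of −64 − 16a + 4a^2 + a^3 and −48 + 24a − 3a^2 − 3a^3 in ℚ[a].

−256 + 128a − 24a^3 + a^4 + a^5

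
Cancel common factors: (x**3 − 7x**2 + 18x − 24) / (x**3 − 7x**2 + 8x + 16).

(x**2 − 3x + 6)/(x**2 − 3x − 4)

By polynomial division,
  x**3 − 7x**2 + 18x − 24 = (x**3 − 7x**2 + 8x + 16) + (10x − 40)
  x**3 − 7x**2 + 8x + 16 = ((1/10)x**2 − (3/10)x − 2/5)(10x − 40) + (0)
Last nonzero remainder: 10x − 40. Dividing through by 10 gives the monic gcd x − 4.
Cancel x − 4 from numerator and denominator to get the reduced form.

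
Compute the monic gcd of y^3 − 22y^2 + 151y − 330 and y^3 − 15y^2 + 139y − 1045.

y − 11

Repeated division with remainder:
  y^3 − 22y^2 + 151y − 330 = (y^3 − 15y^2 + 139y − 1045) + (−7y^2 + 12y + 715)
  y^3 − 15y^2 + 139y − 1045 = (−(1/7)y + 93/49)(−7y^2 + 12y + 715) + ((10700/49)y − 117700/49)
  −7y^2 + 12y + 715 = (−(343/10700)y − 637/2140)((10700/49)y − 117700/49) + (0)
Last nonzero remainder: (10700/49)y − 117700/49. Dividing through by 10700/49 gives the monic gcd y − 11.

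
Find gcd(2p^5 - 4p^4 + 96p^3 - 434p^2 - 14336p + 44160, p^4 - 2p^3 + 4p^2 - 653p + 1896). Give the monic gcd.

p^2 - 11p + 24

Euclidean algorithm in ℚ[p]:
  2p^5 - 4p^4 + 96p^3 - 434p^2 - 14336p + 44160 = (2p)(p^4 - 2p^3 + 4p^2 - 653p + 1896) + (88p^3 + 872p^2 - 18128p + 44160)
  p^4 - 2p^3 + 4p^2 - 653p + 1896 = ((1/88)p - 131/968)(88p^3 + 872p^2 - 18128p + 44160) + ((39689/121)p^2 - (39689/11)p + 952536/121)
  88p^3 + 872p^2 - 18128p + 44160 = ((10648/39689)p + 222640/39689)((39689/121)p^2 - (39689/11)p + 952536/121) + (0)
Last nonzero remainder: (39689/121)p^2 - (39689/11)p + 952536/121. Dividing through by 39689/121 gives the monic gcd p^2 - 11p + 24.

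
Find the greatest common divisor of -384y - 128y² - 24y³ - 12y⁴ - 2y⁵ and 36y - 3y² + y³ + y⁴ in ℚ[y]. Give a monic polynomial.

4y + y²

Repeated division with remainder:
  -2y⁵ - 12y⁴ - 24y³ - 128y² - 384y = (-2y - 10)(y⁴ + y³ - 3y² + 36y) + (-20y³ - 86y² - 24y)
  y⁴ + y³ - 3y² + 36y = (-(1/20)y + 33/200)(-20y³ - 86y² - 24y) + ((999/100)y² + (999/25)y)
  -20y³ - 86y² - 24y = (-(2000/999)y - 200/333)((999/100)y² + (999/25)y) + (0)
Last nonzero remainder: (999/100)y² + (999/25)y. Dividing through by 999/100 gives the monic gcd y² + 4y.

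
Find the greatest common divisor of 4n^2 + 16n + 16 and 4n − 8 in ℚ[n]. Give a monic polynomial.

1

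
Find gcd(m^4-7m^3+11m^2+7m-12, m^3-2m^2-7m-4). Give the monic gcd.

m^2-3m-4

By polynomial division,
  m^4-7m^3+11m^2+7m-12 = (m-5)(m^3-2m^2-7m-4) + (8m^2-24m-32)
  m^3-2m^2-7m-4 = ((1/8)m+1/8)(8m^2-24m-32) + (0)
Last nonzero remainder: 8m^2-24m-32. Dividing through by 8 gives the monic gcd m^2-3m-4.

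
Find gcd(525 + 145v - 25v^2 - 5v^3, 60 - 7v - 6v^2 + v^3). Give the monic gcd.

Repeated division with remainder:
  -5v^3 - 25v^2 + 145v + 525 = (-5)(v^3 - 6v^2 - 7v + 60) + (-55v^2 + 110v + 825)
  v^3 - 6v^2 - 7v + 60 = (-(1/55)v + 4/55)(-55v^2 + 110v + 825) + (0)
Last nonzero remainder: -55v^2 + 110v + 825. Dividing through by -55 gives the monic gcd v^2 - 2v - 15.

-15 - 2v + v^2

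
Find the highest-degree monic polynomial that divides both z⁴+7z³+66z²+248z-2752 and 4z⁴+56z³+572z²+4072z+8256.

Repeated division with remainder:
  z⁴+7z³+66z²+248z-2752 = (1/4)(4z⁴+56z³+572z²+4072z+8256) + (-7z³-77z²-770z-4816)
  4z⁴+56z³+572z²+4072z+8256 = (-(4/7)z-12/7)(-7z³-77z²-770z-4816) + (0)
Last nonzero remainder: -7z³-77z²-770z-4816. Dividing through by -7 gives the monic gcd z³+11z²+110z+688.

z³+11z²+110z+688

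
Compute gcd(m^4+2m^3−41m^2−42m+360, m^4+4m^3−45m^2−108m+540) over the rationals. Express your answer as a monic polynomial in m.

Euclidean algorithm in ℚ[m]:
  m^4+2m^3−41m^2−42m+360 = (m^4+4m^3−45m^2−108m+540) + (−2m^3+4m^2+66m−180)
  m^4+4m^3−45m^2−108m+540 = (−(1/2)m−3)(−2m^3+4m^2+66m−180) + (0)
Last nonzero remainder: −2m^3+4m^2+66m−180. Dividing through by −2 gives the monic gcd m^3−2m^2−33m+90.

m^3−2m^2−33m+90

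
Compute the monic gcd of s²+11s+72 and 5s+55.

Euclidean algorithm in ℚ[s]:
  s²+11s+72 = ((1/5)s)(5s+55) + (72)
  5s+55 = ((5/72)s+55/72)(72) + (0)
The last nonzero remainder is the constant 72, so the polynomials are coprime and gcd = 1.

1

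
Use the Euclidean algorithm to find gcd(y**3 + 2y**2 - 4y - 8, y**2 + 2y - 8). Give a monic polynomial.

y - 2

Euclidean algorithm in ℚ[y]:
  y**3 + 2y**2 - 4y - 8 = (y)(y**2 + 2y - 8) + (4y - 8)
  y**2 + 2y - 8 = ((1/4)y + 1)(4y - 8) + (0)
Last nonzero remainder: 4y - 8. Dividing through by 4 gives the monic gcd y - 2.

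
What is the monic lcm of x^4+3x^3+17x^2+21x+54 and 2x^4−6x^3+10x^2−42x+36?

Apply the Euclidean algorithm:
  x^4+3x^3+17x^2+21x+54 = (1/2)(2x^4−6x^3+10x^2−42x+36) + (6x^3+12x^2+42x+36)
  2x^4−6x^3+10x^2−42x+36 = ((1/3)x−5/3)(6x^3+12x^2+42x+36) + (16x^2+16x+96)
  6x^3+12x^2+42x+36 = ((3/8)x+3/8)(16x^2+16x+96) + (0)
Last nonzero remainder: 16x^2+16x+96. Dividing through by 16 gives the monic gcd x^2+x+6.
Then lcm(f, g) = f·g / gcd(f, g); expanding and making the result monic gives the answer.

x^6−x^5+8x^4−38x^3+21x^2−153x+162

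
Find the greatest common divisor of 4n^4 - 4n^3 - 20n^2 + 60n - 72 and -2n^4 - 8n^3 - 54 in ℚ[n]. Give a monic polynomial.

Repeated division with remainder:
  4n^4 - 4n^3 - 20n^2 + 60n - 72 = (-2)(-2n^4 - 8n^3 - 54) + (-20n^3 - 20n^2 + 60n - 180)
  -2n^4 - 8n^3 - 54 = ((1/10)n + 3/10)(-20n^3 - 20n^2 + 60n - 180) + (0)
Last nonzero remainder: -20n^3 - 20n^2 + 60n - 180. Dividing through by -20 gives the monic gcd n^3 + n^2 - 3n + 9.

n^3 + n^2 - 3n + 9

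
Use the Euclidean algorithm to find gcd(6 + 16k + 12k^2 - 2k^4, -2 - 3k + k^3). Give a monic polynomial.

1 + 2k + k^2

Repeated division with remainder:
  -2k^4 + 12k^2 + 16k + 6 = (-2k)(k^3 - 3k - 2) + (6k^2 + 12k + 6)
  k^3 - 3k - 2 = ((1/6)k - 1/3)(6k^2 + 12k + 6) + (0)
Last nonzero remainder: 6k^2 + 12k + 6. Dividing through by 6 gives the monic gcd k^2 + 2k + 1.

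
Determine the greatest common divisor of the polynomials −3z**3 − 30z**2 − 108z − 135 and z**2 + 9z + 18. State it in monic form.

z + 3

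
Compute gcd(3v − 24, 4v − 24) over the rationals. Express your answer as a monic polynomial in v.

Euclidean algorithm in ℚ[v]:
  3v − 24 = (3/4)(4v − 24) + (−6)
  4v − 24 = (−(2/3)v + 4)(−6) + (0)
The last nonzero remainder is the constant −6, so the polynomials are coprime and gcd = 1.

1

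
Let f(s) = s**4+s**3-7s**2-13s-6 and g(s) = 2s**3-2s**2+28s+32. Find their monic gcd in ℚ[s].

Repeated division with remainder:
  s**4+s**3-7s**2-13s-6 = ((1/2)s+1)(2s**3-2s**2+28s+32) + (-19s**2-57s-38)
  2s**3-2s**2+28s+32 = (-(2/19)s+8/19)(-19s**2-57s-38) + (48s+48)
  -19s**2-57s-38 = (-(19/48)s-19/24)(48s+48) + (0)
Last nonzero remainder: 48s+48. Dividing through by 48 gives the monic gcd s+1.

s+1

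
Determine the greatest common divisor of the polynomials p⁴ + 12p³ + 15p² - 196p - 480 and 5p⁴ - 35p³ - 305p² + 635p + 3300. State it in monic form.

Euclidean algorithm in ℚ[p]:
  p⁴ + 12p³ + 15p² - 196p - 480 = (1/5)(5p⁴ - 35p³ - 305p² + 635p + 3300) + (19p³ + 76p² - 323p - 1140)
  5p⁴ - 35p³ - 305p² + 635p + 3300 = ((5/19)p - 55/19)(19p³ + 76p² - 323p - 1140) + (0)
Last nonzero remainder: 19p³ + 76p² - 323p - 1140. Dividing through by 19 gives the monic gcd p³ + 4p² - 17p - 60.

p³ + 4p² - 17p - 60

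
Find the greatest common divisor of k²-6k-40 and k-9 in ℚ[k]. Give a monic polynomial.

1

Euclidean algorithm in ℚ[k]:
  k²-6k-40 = (k+3)(k-9) + (-13)
  k-9 = (-(1/13)k+9/13)(-13) + (0)
The last nonzero remainder is the constant -13, so the polynomials are coprime and gcd = 1.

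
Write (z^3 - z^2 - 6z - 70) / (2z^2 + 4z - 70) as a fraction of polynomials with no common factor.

(z^2 + 4z + 14)/(2z + 14)

Euclidean algorithm in ℚ[z]:
  z^3 - z^2 - 6z - 70 = ((1/2)z - 3/2)(2z^2 + 4z - 70) + (35z - 175)
  2z^2 + 4z - 70 = ((2/35)z + 2/5)(35z - 175) + (0)
Last nonzero remainder: 35z - 175. Dividing through by 35 gives the monic gcd z - 5.
Cancel z - 5 from numerator and denominator to get the reduced form.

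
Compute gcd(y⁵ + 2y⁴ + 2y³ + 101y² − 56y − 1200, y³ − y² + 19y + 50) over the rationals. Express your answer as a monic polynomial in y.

Repeated division with remainder:
  y⁵ + 2y⁴ + 2y³ + 101y² − 56y − 1200 = (y² + 3y − 14)(y³ − y² + 19y + 50) + (−20y² + 60y − 500)
  y³ − y² + 19y + 50 = (−(1/20)y − 1/10)(−20y² + 60y − 500) + (0)
Last nonzero remainder: −20y² + 60y − 500. Dividing through by −20 gives the monic gcd y² − 3y + 25.

y² − 3y + 25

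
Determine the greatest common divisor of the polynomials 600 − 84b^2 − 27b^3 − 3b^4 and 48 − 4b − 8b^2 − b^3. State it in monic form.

Apply the Euclidean algorithm:
  −3b^4 − 27b^3 − 84b^2 + 600 = (3b + 3)(−b^3 − 8b^2 − 4b + 48) + (−48b^2 − 132b + 456)
  −b^3 − 8b^2 − 4b + 48 = ((1/48)b + 7/64)(−48b^2 − 132b + 456) + ((15/16)b − 15/8)
  −48b^2 − 132b + 456 = (−(256/5)b − 1216/5)((15/16)b − 15/8) + (0)
Last nonzero remainder: (15/16)b − 15/8. Dividing through by 15/16 gives the monic gcd b − 2.

−2 + b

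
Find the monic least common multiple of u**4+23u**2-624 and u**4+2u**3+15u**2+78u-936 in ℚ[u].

u**5+6u**4+23u**3+138u**2-624u-3744

By polynomial division,
  u**4+23u**2-624 = (u**4+2u**3+15u**2+78u-936) + (-2u**3+8u**2-78u+312)
  u**4+2u**3+15u**2+78u-936 = (-(1/2)u-3)(-2u**3+8u**2-78u+312) + (0)
Last nonzero remainder: -2u**3+8u**2-78u+312. Dividing through by -2 gives the monic gcd u**3-4u**2+39u-156.
Then lcm(f, g) = f·g / gcd(f, g); expanding and making the result monic gives the answer.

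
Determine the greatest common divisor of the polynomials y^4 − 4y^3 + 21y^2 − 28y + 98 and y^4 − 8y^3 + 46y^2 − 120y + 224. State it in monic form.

Euclidean algorithm in ℚ[y]:
  y^4 − 4y^3 + 21y^2 − 28y + 98 = (y^4 − 8y^3 + 46y^2 − 120y + 224) + (4y^3 − 25y^2 + 92y − 126)
  y^4 − 8y^3 + 46y^2 − 120y + 224 = ((1/4)y − 7/16)(4y^3 − 25y^2 + 92y − 126) + ((193/16)y^2 − (193/4)y + 1351/8)
  4y^3 − 25y^2 + 92y − 126 = ((64/193)y − 144/193)((193/16)y^2 − (193/4)y + 1351/8) + (0)
Last nonzero remainder: (193/16)y^2 − (193/4)y + 1351/8. Dividing through by 193/16 gives the monic gcd y^2 − 4y + 14.

y^2 − 4y + 14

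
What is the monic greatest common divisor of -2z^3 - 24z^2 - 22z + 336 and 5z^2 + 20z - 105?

Repeated division with remainder:
  -2z^3 - 24z^2 - 22z + 336 = (-(2/5)z - 16/5)(5z^2 + 20z - 105) + (0)
Last nonzero remainder: 5z^2 + 20z - 105. Dividing through by 5 gives the monic gcd z^2 + 4z - 21.

z^2 + 4z - 21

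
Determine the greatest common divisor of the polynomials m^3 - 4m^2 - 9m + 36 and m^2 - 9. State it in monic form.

Euclidean algorithm in ℚ[m]:
  m^3 - 4m^2 - 9m + 36 = (m - 4)(m^2 - 9) + (0)
The last nonzero remainder m^2 - 9 is already monic.

m^2 - 9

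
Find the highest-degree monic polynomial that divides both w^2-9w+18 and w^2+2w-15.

Euclidean algorithm in ℚ[w]:
  w^2-9w+18 = (w^2+2w-15) + (-11w+33)
  w^2+2w-15 = (-(1/11)w-5/11)(-11w+33) + (0)
Last nonzero remainder: -11w+33. Dividing through by -11 gives the monic gcd w-3.

w-3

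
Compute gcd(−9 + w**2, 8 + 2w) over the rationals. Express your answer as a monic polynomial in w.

1

By polynomial division,
  w**2 − 9 = ((1/2)w − 2)(2w + 8) + (7)
  2w + 8 = ((2/7)w + 8/7)(7) + (0)
The last nonzero remainder is the constant 7, so the polynomials are coprime and gcd = 1.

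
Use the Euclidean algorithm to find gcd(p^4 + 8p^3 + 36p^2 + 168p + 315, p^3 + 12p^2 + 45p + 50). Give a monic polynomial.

p + 5

Repeated division with remainder:
  p^4 + 8p^3 + 36p^2 + 168p + 315 = (p - 4)(p^3 + 12p^2 + 45p + 50) + (39p^2 + 298p + 515)
  p^3 + 12p^2 + 45p + 50 = ((1/39)p + 170/1521)(39p^2 + 298p + 515) + (-(2300/1521)p - 11500/1521)
  39p^2 + 298p + 515 = (-(59319/2300)p - 156663/2300)(-(2300/1521)p - 11500/1521) + (0)
Last nonzero remainder: -(2300/1521)p - 11500/1521. Dividing through by -2300/1521 gives the monic gcd p + 5.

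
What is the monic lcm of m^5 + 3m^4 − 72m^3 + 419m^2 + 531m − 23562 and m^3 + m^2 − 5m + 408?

Apply the Euclidean algorithm:
  m^5 + 3m^4 − 72m^3 + 419m^2 + 531m − 23562 = (m^2 + 2m − 69)(m^3 + m^2 − 5m + 408) + (90m^2 − 630m + 4590)
  m^3 + m^2 − 5m + 408 = ((1/90)m + 4/45)(90m^2 − 630m + 4590) + (0)
Last nonzero remainder: 90m^2 − 630m + 4590. Dividing through by 90 gives the monic gcd m^2 − 7m + 51.
Then lcm(f, g) = f·g / gcd(f, g); expanding and making the result monic gives the answer.

m^6 + 11m^5 − 48m^4 − 157m^3 + 3883m^2 − 19314m − 188496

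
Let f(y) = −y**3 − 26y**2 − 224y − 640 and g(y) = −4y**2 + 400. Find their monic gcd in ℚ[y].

By polynomial division,
  −y**3 − 26y**2 − 224y − 640 = ((1/4)y + 13/2)(−4y**2 + 400) + (−324y − 3240)
  −4y**2 + 400 = ((1/81)y − 10/81)(−324y − 3240) + (0)
Last nonzero remainder: −324y − 3240. Dividing through by −324 gives the monic gcd y + 10.

y + 10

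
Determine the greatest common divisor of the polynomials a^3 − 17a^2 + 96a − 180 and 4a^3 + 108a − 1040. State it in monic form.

a − 5

Euclidean algorithm in ℚ[a]:
  a^3 − 17a^2 + 96a − 180 = (1/4)(4a^3 + 108a − 1040) + (−17a^2 + 69a + 80)
  4a^3 + 108a − 1040 = (−(4/17)a − 276/289)(−17a^2 + 69a + 80) + ((55696/289)a − 278480/289)
  −17a^2 + 69a + 80 = (−(4913/55696)a − 289/3481)((55696/289)a − 278480/289) + (0)
Last nonzero remainder: (55696/289)a − 278480/289. Dividing through by 55696/289 gives the monic gcd a − 5.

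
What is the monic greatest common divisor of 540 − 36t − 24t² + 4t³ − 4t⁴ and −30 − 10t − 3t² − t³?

3 + t

Repeated division with remainder:
  −4t⁴ + 4t³ − 24t² − 36t + 540 = (4t − 16)(−t³ − 3t² − 10t − 30) + (−32t² − 76t + 60)
  −t³ − 3t² − 10t − 30 = ((1/32)t + 5/256)(−32t² − 76t + 60) + (−(665/64)t − 1995/64)
  −32t² − 76t + 60 = ((2048/665)t − 256/133)(−(665/64)t − 1995/64) + (0)
Last nonzero remainder: −(665/64)t − 1995/64. Dividing through by −665/64 gives the monic gcd t + 3.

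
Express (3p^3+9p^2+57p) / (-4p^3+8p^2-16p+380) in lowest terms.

(-3p)/(4p-20)

Apply the Euclidean algorithm:
  3p^3+9p^2+57p = (-3/4)(-4p^3+8p^2-16p+380) + (15p^2+45p+285)
  -4p^3+8p^2-16p+380 = (-(4/15)p+4/3)(15p^2+45p+285) + (0)
Last nonzero remainder: 15p^2+45p+285. Dividing through by 15 gives the monic gcd p^2+3p+19.
Cancel p^2+3p+19 from numerator and denominator to get the reduced form.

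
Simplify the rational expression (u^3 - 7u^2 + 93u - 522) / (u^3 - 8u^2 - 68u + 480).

(u^2 - u + 87)/(u^2 - 2u - 80)

Euclidean algorithm in ℚ[u]:
  u^3 - 7u^2 + 93u - 522 = (u^3 - 8u^2 - 68u + 480) + (u^2 + 161u - 1002)
  u^3 - 8u^2 - 68u + 480 = (u - 169)(u^2 + 161u - 1002) + (28143u - 168858)
  u^2 + 161u - 1002 = ((1/28143)u + 167/28143)(28143u - 168858) + (0)
Last nonzero remainder: 28143u - 168858. Dividing through by 28143 gives the monic gcd u - 6.
Cancel u - 6 from numerator and denominator to get the reduced form.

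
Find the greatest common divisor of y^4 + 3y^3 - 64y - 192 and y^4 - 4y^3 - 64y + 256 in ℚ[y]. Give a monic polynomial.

y^3 - 64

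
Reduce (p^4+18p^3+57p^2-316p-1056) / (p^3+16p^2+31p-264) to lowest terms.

(p^2-p-12)/(p-3)

Apply the Euclidean algorithm:
  p^4+18p^3+57p^2-316p-1056 = (p+2)(p^3+16p^2+31p-264) + (-6p^2-114p-528)
  p^3+16p^2+31p-264 = (-(1/6)p+1/2)(-6p^2-114p-528) + (0)
Last nonzero remainder: -6p^2-114p-528. Dividing through by -6 gives the monic gcd p^2+19p+88.
Cancel p^2+19p+88 from numerator and denominator to get the reduced form.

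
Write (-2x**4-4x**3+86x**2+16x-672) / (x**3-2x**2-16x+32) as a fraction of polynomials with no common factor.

(-2x**3-12x**2+38x+168)/(x**2+2x-8)

Apply the Euclidean algorithm:
  -2x**4-4x**3+86x**2+16x-672 = (-2x-8)(x**3-2x**2-16x+32) + (38x**2-48x-416)
  x**3-2x**2-16x+32 = ((1/38)x-7/361)(38x**2-48x-416) + (-(2160/361)x+8640/361)
  38x**2-48x-416 = (-(6859/1080)x-4693/270)(-(2160/361)x+8640/361) + (0)
Last nonzero remainder: -(2160/361)x+8640/361. Dividing through by -2160/361 gives the monic gcd x-4.
Cancel x-4 from numerator and denominator to get the reduced form.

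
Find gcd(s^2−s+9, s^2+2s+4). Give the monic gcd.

By polynomial division,
  s^2−s+9 = (s^2+2s+4) + (−3s+5)
  s^2+2s+4 = (−(1/3)s−11/9)(−3s+5) + (91/9)
  −3s+5 = (−(27/91)s+45/91)(91/9) + (0)
The last nonzero remainder is the constant 91/9, so the polynomials are coprime and gcd = 1.

1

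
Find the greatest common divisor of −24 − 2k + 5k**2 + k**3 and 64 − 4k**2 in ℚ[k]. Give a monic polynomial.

4 + k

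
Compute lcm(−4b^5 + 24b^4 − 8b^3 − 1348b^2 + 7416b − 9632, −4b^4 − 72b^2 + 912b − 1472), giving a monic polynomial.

b^7 + 12b^5 + 73b^4 + 260b^3 + 6786b^2 − 70836b + 110768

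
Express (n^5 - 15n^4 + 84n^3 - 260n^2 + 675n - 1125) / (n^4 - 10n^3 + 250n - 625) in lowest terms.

By polynomial division,
  n^5 - 15n^4 + 84n^3 - 260n^2 + 675n - 1125 = (n - 5)(n^4 - 10n^3 + 250n - 625) + (34n^3 - 510n^2 + 2550n - 4250)
  n^4 - 10n^3 + 250n - 625 = ((1/34)n + 5/34)(34n^3 - 510n^2 + 2550n - 4250) + (0)
Last nonzero remainder: 34n^3 - 510n^2 + 2550n - 4250. Dividing through by 34 gives the monic gcd n^3 - 15n^2 + 75n - 125.
Cancel n^3 - 15n^2 + 75n - 125 from numerator and denominator to get the reduced form.

(n^2 + 9)/(n + 5)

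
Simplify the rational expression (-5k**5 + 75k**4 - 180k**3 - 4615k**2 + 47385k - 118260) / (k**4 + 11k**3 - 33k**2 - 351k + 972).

(-5k**3 + 100k**2 - 860k + 3285)/(k**2 + 6k - 27)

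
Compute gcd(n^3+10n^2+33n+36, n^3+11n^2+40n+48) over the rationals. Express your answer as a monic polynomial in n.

Apply the Euclidean algorithm:
  n^3+10n^2+33n+36 = (n^3+11n^2+40n+48) + (-n^2-7n-12)
  n^3+11n^2+40n+48 = (-n-4)(-n^2-7n-12) + (0)
Last nonzero remainder: -n^2-7n-12. Dividing through by -1 gives the monic gcd n^2+7n+12.

n^2+7n+12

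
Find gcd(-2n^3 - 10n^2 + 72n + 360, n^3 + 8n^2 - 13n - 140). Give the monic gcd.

Repeated division with remainder:
  -2n^3 - 10n^2 + 72n + 360 = (-2)(n^3 + 8n^2 - 13n - 140) + (6n^2 + 46n + 80)
  n^3 + 8n^2 - 13n - 140 = ((1/6)n + 1/18)(6n^2 + 46n + 80) + (-(260/9)n - 1300/9)
  6n^2 + 46n + 80 = (-(27/130)n - 36/65)(-(260/9)n - 1300/9) + (0)
Last nonzero remainder: -(260/9)n - 1300/9. Dividing through by -260/9 gives the monic gcd n + 5.

n + 5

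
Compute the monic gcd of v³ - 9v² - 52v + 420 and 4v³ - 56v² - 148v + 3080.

Repeated division with remainder:
  v³ - 9v² - 52v + 420 = (1/4)(4v³ - 56v² - 148v + 3080) + (5v² - 15v - 350)
  4v³ - 56v² - 148v + 3080 = ((4/5)v - 44/5)(5v² - 15v - 350) + (0)
Last nonzero remainder: 5v² - 15v - 350. Dividing through by 5 gives the monic gcd v² - 3v - 70.

v² - 3v - 70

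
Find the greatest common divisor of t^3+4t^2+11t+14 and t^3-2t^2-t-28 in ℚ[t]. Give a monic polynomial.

t^2+2t+7

Apply the Euclidean algorithm:
  t^3+4t^2+11t+14 = (t^3-2t^2-t-28) + (6t^2+12t+42)
  t^3-2t^2-t-28 = ((1/6)t-2/3)(6t^2+12t+42) + (0)
Last nonzero remainder: 6t^2+12t+42. Dividing through by 6 gives the monic gcd t^2+2t+7.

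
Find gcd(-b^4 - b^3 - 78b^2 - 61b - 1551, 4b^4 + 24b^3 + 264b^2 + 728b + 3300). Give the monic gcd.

b^2 + 2b + 33

Apply the Euclidean algorithm:
  -b^4 - b^3 - 78b^2 - 61b - 1551 = (-1/4)(4b^4 + 24b^3 + 264b^2 + 728b + 3300) + (5b^3 - 12b^2 + 121b - 726)
  4b^4 + 24b^3 + 264b^2 + 728b + 3300 = ((4/5)b + 168/25)(5b^3 - 12b^2 + 121b - 726) + ((6196/25)b^2 + (12392/25)b + 204468/25)
  5b^3 - 12b^2 + 121b - 726 = ((125/6196)b - 275/3098)((6196/25)b^2 + (12392/25)b + 204468/25) + (0)
Last nonzero remainder: (6196/25)b^2 + (12392/25)b + 204468/25. Dividing through by 6196/25 gives the monic gcd b^2 + 2b + 33.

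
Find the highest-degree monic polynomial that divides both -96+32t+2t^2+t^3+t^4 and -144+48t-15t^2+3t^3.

12-t+t^2

Apply the Euclidean algorithm:
  t^4+t^3+2t^2+32t-96 = ((1/3)t+2)(3t^3-15t^2+48t-144) + (16t^2-16t+192)
  3t^3-15t^2+48t-144 = ((3/16)t-3/4)(16t^2-16t+192) + (0)
Last nonzero remainder: 16t^2-16t+192. Dividing through by 16 gives the monic gcd t^2-t+12.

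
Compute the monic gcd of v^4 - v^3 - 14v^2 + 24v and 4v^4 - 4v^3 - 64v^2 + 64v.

Euclidean algorithm in ℚ[v]:
  v^4 - v^3 - 14v^2 + 24v = (1/4)(4v^4 - 4v^3 - 64v^2 + 64v) + (2v^2 + 8v)
  4v^4 - 4v^3 - 64v^2 + 64v = (2v^2 - 10v + 8)(2v^2 + 8v) + (0)
Last nonzero remainder: 2v^2 + 8v. Dividing through by 2 gives the monic gcd v^2 + 4v.

v^2 + 4v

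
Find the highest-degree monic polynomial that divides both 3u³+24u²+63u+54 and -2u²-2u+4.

Apply the Euclidean algorithm:
  3u³+24u²+63u+54 = (-(3/2)u-21/2)(-2u²-2u+4) + (48u+96)
  -2u²-2u+4 = (-(1/24)u+1/24)(48u+96) + (0)
Last nonzero remainder: 48u+96. Dividing through by 48 gives the monic gcd u+2.

u+2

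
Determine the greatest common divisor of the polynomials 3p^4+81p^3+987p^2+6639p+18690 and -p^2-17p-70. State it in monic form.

p^2+17p+70

By polynomial division,
  3p^4+81p^3+987p^2+6639p+18690 = (-3p^2-30p-267)(-p^2-17p-70) + (0)
Last nonzero remainder: -p^2-17p-70. Dividing through by -1 gives the monic gcd p^2+17p+70.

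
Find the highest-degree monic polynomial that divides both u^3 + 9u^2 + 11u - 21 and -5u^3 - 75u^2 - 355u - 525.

u^2 + 10u + 21

Apply the Euclidean algorithm:
  u^3 + 9u^2 + 11u - 21 = (-1/5)(-5u^3 - 75u^2 - 355u - 525) + (-6u^2 - 60u - 126)
  -5u^3 - 75u^2 - 355u - 525 = ((5/6)u + 25/6)(-6u^2 - 60u - 126) + (0)
Last nonzero remainder: -6u^2 - 60u - 126. Dividing through by -6 gives the monic gcd u^2 + 10u + 21.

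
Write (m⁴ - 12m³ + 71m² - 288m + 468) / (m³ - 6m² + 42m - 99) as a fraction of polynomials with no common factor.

(m³ - 9m² + 44m - 156)/(m² - 3m + 33)

Repeated division with remainder:
  m⁴ - 12m³ + 71m² - 288m + 468 = (m - 6)(m³ - 6m² + 42m - 99) + (-7m² + 63m - 126)
  m³ - 6m² + 42m - 99 = (-(1/7)m - 3/7)(-7m² + 63m - 126) + (51m - 153)
  -7m² + 63m - 126 = (-(7/51)m + 14/17)(51m - 153) + (0)
Last nonzero remainder: 51m - 153. Dividing through by 51 gives the monic gcd m - 3.
Cancel m - 3 from numerator and denominator to get the reduced form.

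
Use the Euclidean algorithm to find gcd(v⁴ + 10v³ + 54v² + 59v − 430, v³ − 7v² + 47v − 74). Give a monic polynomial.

v − 2

Apply the Euclidean algorithm:
  v⁴ + 10v³ + 54v² + 59v − 430 = (v + 17)(v³ − 7v² + 47v − 74) + (126v² − 666v + 828)
  v³ − 7v² + 47v − 74 = ((1/126)v − 2/147)(126v² − 666v + 828) + ((1537/49)v − 3074/49)
  126v² − 666v + 828 = ((6174/1537)v − 20286/1537)((1537/49)v − 3074/49) + (0)
Last nonzero remainder: (1537/49)v − 3074/49. Dividing through by 1537/49 gives the monic gcd v − 2.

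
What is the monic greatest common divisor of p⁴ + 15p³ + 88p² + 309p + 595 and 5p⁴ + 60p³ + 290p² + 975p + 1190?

Repeated division with remainder:
  p⁴ + 15p³ + 88p² + 309p + 595 = (1/5)(5p⁴ + 60p³ + 290p² + 975p + 1190) + (3p³ + 30p² + 114p + 357)
  5p⁴ + 60p³ + 290p² + 975p + 1190 = ((5/3)p + 10/3)(3p³ + 30p² + 114p + 357) + (0)
Last nonzero remainder: 3p³ + 30p² + 114p + 357. Dividing through by 3 gives the monic gcd p³ + 10p² + 38p + 119.

p³ + 10p² + 38p + 119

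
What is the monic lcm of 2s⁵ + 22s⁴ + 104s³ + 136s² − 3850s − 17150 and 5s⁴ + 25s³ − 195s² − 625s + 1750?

Repeated division with remainder:
  2s⁵ + 22s⁴ + 104s³ + 136s² − 3850s − 17150 = ((2/5)s + 12/5)(5s⁴ + 25s³ − 195s² − 625s + 1750) + (122s³ + 854s² − 3050s − 21350)
  5s⁴ + 25s³ − 195s² − 625s + 1750 = ((5/122)s − 5/61)(122s³ + 854s² − 3050s − 21350) + (0)
Last nonzero remainder: 122s³ + 854s² − 3050s − 21350. Dividing through by 122 gives the monic gcd s³ + 7s² − 25s − 175.
Then lcm(f, g) = f·g / gcd(f, g); expanding and making the result monic gives the answer.

s⁶ + 9s⁵ + 30s⁴ − 36s³ − 2061s² − 4725s + 17150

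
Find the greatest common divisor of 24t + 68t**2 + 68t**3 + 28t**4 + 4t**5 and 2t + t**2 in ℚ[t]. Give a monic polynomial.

2t + t**2

Apply the Euclidean algorithm:
  4t**5 + 28t**4 + 68t**3 + 68t**2 + 24t = (4t**3 + 20t**2 + 28t + 12)(t**2 + 2t) + (0)
The last nonzero remainder t**2 + 2t is already monic.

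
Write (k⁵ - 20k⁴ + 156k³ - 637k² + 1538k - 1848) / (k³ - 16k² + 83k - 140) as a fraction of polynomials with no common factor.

(k³ - 9k² + 29k - 66)/(k - 5)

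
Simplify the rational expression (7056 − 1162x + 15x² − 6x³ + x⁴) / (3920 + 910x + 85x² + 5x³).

Repeated division with remainder:
  x⁴ − 6x³ + 15x² − 1162x + 7056 = ((1/5)x − 23/5)(5x³ + 85x² + 910x + 3920) + (224x² + 2240x + 25088)
  5x³ + 85x² + 910x + 3920 = ((5/224)x + 5/32)(224x² + 2240x + 25088) + (0)
Last nonzero remainder: 224x² + 2240x + 25088. Dividing through by 224 gives the monic gcd x² + 10x + 112.
Cancel x² + 10x + 112 from numerator and denominator to get the reduced form.

(63 − 16x + x²)/(35 + 5x)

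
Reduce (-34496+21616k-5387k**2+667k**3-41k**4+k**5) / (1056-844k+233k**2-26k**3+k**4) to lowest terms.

(-392+161k-22k**2+k**3)/(12-7k+k**2)

Euclidean algorithm in ℚ[k]:
  k**5-41k**4+667k**3-5387k**2+21616k-34496 = (k-15)(k**4-26k**3+233k**2-844k+1056) + (44k**3-1048k**2+7900k-18656)
  k**4-26k**3+233k**2-844k+1056 = ((1/44)k-6/121)(44k**3-1048k**2+7900k-18656) + ((180/121)k**2-(3420/121)k+1440/11)
  44k**3-1048k**2+7900k-18656 = ((1331/45)k-6413/45)((180/121)k**2-(3420/121)k+1440/11) + (0)
Last nonzero remainder: (180/121)k**2-(3420/121)k+1440/11. Dividing through by 180/121 gives the monic gcd k**2-19k+88.
Cancel k**2-19k+88 from numerator and denominator to get the reduced form.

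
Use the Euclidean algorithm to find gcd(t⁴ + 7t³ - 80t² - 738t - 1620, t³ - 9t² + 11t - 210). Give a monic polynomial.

t - 10

Euclidean algorithm in ℚ[t]:
  t⁴ + 7t³ - 80t² - 738t - 1620 = (t + 16)(t³ - 9t² + 11t - 210) + (53t² - 704t + 1740)
  t³ - 9t² + 11t - 210 = ((1/53)t + 227/2809)(53t² - 704t + 1740) + ((98487/2809)t - 984870/2809)
  53t² - 704t + 1740 = ((148877/98487)t - 162922/32829)((98487/2809)t - 984870/2809) + (0)
Last nonzero remainder: (98487/2809)t - 984870/2809. Dividing through by 98487/2809 gives the monic gcd t - 10.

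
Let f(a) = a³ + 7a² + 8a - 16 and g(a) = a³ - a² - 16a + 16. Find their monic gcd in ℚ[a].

Repeated division with remainder:
  a³ + 7a² + 8a - 16 = (a³ - a² - 16a + 16) + (8a² + 24a - 32)
  a³ - a² - 16a + 16 = ((1/8)a - 1/2)(8a² + 24a - 32) + (0)
Last nonzero remainder: 8a² + 24a - 32. Dividing through by 8 gives the monic gcd a² + 3a - 4.

a² + 3a - 4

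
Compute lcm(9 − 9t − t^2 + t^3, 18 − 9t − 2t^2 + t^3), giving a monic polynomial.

−18 + 27t − 7t^2 − 3t^3 + t^4

Repeated division with remainder:
  t^3 − t^2 − 9t + 9 = (t^3 − 2t^2 − 9t + 18) + (t^2 − 9)
  t^3 − 2t^2 − 9t + 18 = (t − 2)(t^2 − 9) + (0)
The last nonzero remainder t^2 − 9 is already monic.
Then lcm(f, g) = f·g / gcd(f, g); expanding and making the result monic gives the answer.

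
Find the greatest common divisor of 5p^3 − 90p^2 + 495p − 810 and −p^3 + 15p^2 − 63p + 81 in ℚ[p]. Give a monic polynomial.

p^2 − 12p + 27

Apply the Euclidean algorithm:
  5p^3 − 90p^2 + 495p − 810 = (−5)(−p^3 + 15p^2 − 63p + 81) + (−15p^2 + 180p − 405)
  −p^3 + 15p^2 − 63p + 81 = ((1/15)p − 1/5)(−15p^2 + 180p − 405) + (0)
Last nonzero remainder: −15p^2 + 180p − 405. Dividing through by −15 gives the monic gcd p^2 − 12p + 27.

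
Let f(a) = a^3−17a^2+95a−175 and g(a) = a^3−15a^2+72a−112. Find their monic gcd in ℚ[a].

a−7

By polynomial division,
  a^3−17a^2+95a−175 = (a^3−15a^2+72a−112) + (−2a^2+23a−63)
  a^3−15a^2+72a−112 = (−(1/2)a+7/4)(−2a^2+23a−63) + ((1/4)a−7/4)
  −2a^2+23a−63 = (−8a+36)((1/4)a−7/4) + (0)
Last nonzero remainder: (1/4)a−7/4. Dividing through by 1/4 gives the monic gcd a−7.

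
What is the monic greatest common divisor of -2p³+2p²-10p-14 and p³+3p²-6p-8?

p+1

Euclidean algorithm in ℚ[p]:
  -2p³+2p²-10p-14 = (-2)(p³+3p²-6p-8) + (8p²-22p-30)
  p³+3p²-6p-8 = ((1/8)p+23/32)(8p²-22p-30) + ((217/16)p+217/16)
  8p²-22p-30 = ((128/217)p-480/217)((217/16)p+217/16) + (0)
Last nonzero remainder: (217/16)p+217/16. Dividing through by 217/16 gives the monic gcd p+1.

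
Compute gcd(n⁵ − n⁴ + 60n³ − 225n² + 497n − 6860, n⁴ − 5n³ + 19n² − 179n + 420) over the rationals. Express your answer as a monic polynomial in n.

Repeated division with remainder:
  n⁵ − n⁴ + 60n³ − 225n² + 497n − 6860 = (n + 4)(n⁴ − 5n³ + 19n² − 179n + 420) + (61n³ − 122n² + 793n − 8540)
  n⁴ − 5n³ + 19n² − 179n + 420 = ((1/61)n − 3/61)(61n³ − 122n² + 793n − 8540) + (0)
Last nonzero remainder: 61n³ − 122n² + 793n − 8540. Dividing through by 61 gives the monic gcd n³ − 2n² + 13n − 140.

n³ − 2n² + 13n − 140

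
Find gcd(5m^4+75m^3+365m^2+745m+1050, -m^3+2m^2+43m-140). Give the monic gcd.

m+7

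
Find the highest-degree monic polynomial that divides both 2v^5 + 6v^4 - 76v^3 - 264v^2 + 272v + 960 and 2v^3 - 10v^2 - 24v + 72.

Apply the Euclidean algorithm:
  2v^5 + 6v^4 - 76v^3 - 264v^2 + 272v + 960 = (v^2 + 8v + 14)(2v^3 - 10v^2 - 24v + 72) + (-4v^2 + 32v - 48)
  2v^3 - 10v^2 - 24v + 72 = (-(1/2)v - 3/2)(-4v^2 + 32v - 48) + (0)
Last nonzero remainder: -4v^2 + 32v - 48. Dividing through by -4 gives the monic gcd v^2 - 8v + 12.

v^2 - 8v + 12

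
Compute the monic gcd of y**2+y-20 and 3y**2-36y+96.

y-4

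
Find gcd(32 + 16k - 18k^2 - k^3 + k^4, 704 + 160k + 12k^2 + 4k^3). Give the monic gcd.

Euclidean algorithm in ℚ[k]:
  k^4 - k^3 - 18k^2 + 16k + 32 = ((1/4)k - 1)(4k^3 + 12k^2 + 160k + 704) + (-46k^2 + 736)
  4k^3 + 12k^2 + 160k + 704 = (-(2/23)k - 6/23)(-46k^2 + 736) + (224k + 896)
  -46k^2 + 736 = (-(23/112)k + 23/28)(224k + 896) + (0)
Last nonzero remainder: 224k + 896. Dividing through by 224 gives the monic gcd k + 4.

4 + k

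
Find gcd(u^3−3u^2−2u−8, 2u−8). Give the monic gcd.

u−4

Euclidean algorithm in ℚ[u]:
  u^3−3u^2−2u−8 = ((1/2)u^2+(1/2)u+1)(2u−8) + (0)
Last nonzero remainder: 2u−8. Dividing through by 2 gives the monic gcd u−4.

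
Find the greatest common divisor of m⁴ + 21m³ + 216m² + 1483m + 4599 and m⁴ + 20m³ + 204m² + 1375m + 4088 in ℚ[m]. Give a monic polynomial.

m³ + 12m² + 108m + 511

Repeated division with remainder:
  m⁴ + 21m³ + 216m² + 1483m + 4599 = (m⁴ + 20m³ + 204m² + 1375m + 4088) + (m³ + 12m² + 108m + 511)
  m⁴ + 20m³ + 204m² + 1375m + 4088 = (m + 8)(m³ + 12m² + 108m + 511) + (0)
The last nonzero remainder m³ + 12m² + 108m + 511 is already monic.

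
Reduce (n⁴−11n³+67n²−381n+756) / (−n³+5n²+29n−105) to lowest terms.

(−n²+n−36)/(n+5)

Repeated division with remainder:
  n⁴−11n³+67n²−381n+756 = (−n+6)(−n³+5n²+29n−105) + (66n²−660n+1386)
  −n³+5n²+29n−105 = (−(1/66)n−5/66)(66n²−660n+1386) + (0)
Last nonzero remainder: 66n²−660n+1386. Dividing through by 66 gives the monic gcd n²−10n+21.
Cancel n²−10n+21 from numerator and denominator to get the reduced form.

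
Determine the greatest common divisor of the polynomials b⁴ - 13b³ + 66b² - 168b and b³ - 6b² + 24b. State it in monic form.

Apply the Euclidean algorithm:
  b⁴ - 13b³ + 66b² - 168b = (b - 7)(b³ - 6b² + 24b) + (0)
The last nonzero remainder b³ - 6b² + 24b is already monic.

b³ - 6b² + 24b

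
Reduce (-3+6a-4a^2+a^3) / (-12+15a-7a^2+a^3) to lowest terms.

Euclidean algorithm in ℚ[a]:
  a^3-4a^2+6a-3 = (a^3-7a^2+15a-12) + (3a^2-9a+9)
  a^3-7a^2+15a-12 = ((1/3)a-4/3)(3a^2-9a+9) + (0)
Last nonzero remainder: 3a^2-9a+9. Dividing through by 3 gives the monic gcd a^2-3a+3.
Cancel a^2-3a+3 from numerator and denominator to get the reduced form.

(-1+a)/(-4+a)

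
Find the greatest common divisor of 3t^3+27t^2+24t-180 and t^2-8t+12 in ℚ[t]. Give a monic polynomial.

t-2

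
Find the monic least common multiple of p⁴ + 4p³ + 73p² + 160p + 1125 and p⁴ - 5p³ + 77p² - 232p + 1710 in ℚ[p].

p⁶ - 2p⁵ + 87p⁴ - 126p³ + 2939p² - 670p + 42750

Apply the Euclidean algorithm:
  p⁴ + 4p³ + 73p² + 160p + 1125 = (p⁴ - 5p³ + 77p² - 232p + 1710) + (9p³ - 4p² + 392p - 585)
  p⁴ - 5p³ + 77p² - 232p + 1710 = ((1/9)p - 41/81)(9p³ - 4p² + 392p - 585) + ((2545/81)p² + (2545/81)p + 12725/9)
  9p³ - 4p² + 392p - 585 = ((729/2545)p - 1053/2545)((2545/81)p² + (2545/81)p + 12725/9) + (0)
Last nonzero remainder: (2545/81)p² + (2545/81)p + 12725/9. Dividing through by 2545/81 gives the monic gcd p² + p + 45.
Then lcm(f, g) = f·g / gcd(f, g); expanding and making the result monic gives the answer.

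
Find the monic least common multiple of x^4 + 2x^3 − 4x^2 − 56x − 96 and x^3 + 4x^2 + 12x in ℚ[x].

Euclidean algorithm in ℚ[x]:
  x^4 + 2x^3 − 4x^2 − 56x − 96 = (x − 2)(x^3 + 4x^2 + 12x) + (−8x^2 − 32x − 96)
  x^3 + 4x^2 + 12x = (−(1/8)x)(−8x^2 − 32x − 96) + (0)
Last nonzero remainder: −8x^2 − 32x − 96. Dividing through by −8 gives the monic gcd x^2 + 4x + 12.
Then lcm(f, g) = f·g / gcd(f, g); expanding and making the result monic gives the answer.

x^5 + 2x^4 − 4x^3 − 56x^2 − 96x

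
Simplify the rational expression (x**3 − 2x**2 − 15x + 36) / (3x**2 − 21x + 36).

(x**2 + x − 12)/(3x − 12)

By polynomial division,
  x**3 − 2x**2 − 15x + 36 = ((1/3)x + 5/3)(3x**2 − 21x + 36) + (8x − 24)
  3x**2 − 21x + 36 = ((3/8)x − 3/2)(8x − 24) + (0)
Last nonzero remainder: 8x − 24. Dividing through by 8 gives the monic gcd x − 3.
Cancel x − 3 from numerator and denominator to get the reduced form.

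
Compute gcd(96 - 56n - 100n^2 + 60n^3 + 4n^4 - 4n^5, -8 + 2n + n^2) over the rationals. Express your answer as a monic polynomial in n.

-8 + 2n + n^2

Apply the Euclidean algorithm:
  -4n^5 + 4n^4 + 60n^3 - 100n^2 - 56n + 96 = (-4n^3 + 12n^2 + 4n - 12)(n^2 + 2n - 8) + (0)
The last nonzero remainder n^2 + 2n - 8 is already monic.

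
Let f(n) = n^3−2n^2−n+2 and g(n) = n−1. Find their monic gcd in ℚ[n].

Repeated division with remainder:
  n^3−2n^2−n+2 = (n^2−n−2)(n−1) + (0)
The last nonzero remainder n−1 is already monic.

n−1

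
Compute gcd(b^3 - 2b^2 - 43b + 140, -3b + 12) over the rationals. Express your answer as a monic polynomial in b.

b - 4

Apply the Euclidean algorithm:
  b^3 - 2b^2 - 43b + 140 = (-(1/3)b^2 - (2/3)b + 35/3)(-3b + 12) + (0)
Last nonzero remainder: -3b + 12. Dividing through by -3 gives the monic gcd b - 4.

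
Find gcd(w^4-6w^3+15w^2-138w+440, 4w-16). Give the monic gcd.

w-4

Euclidean algorithm in ℚ[w]:
  w^4-6w^3+15w^2-138w+440 = ((1/4)w^3-(1/2)w^2+(7/4)w-55/2)(4w-16) + (0)
Last nonzero remainder: 4w-16. Dividing through by 4 gives the monic gcd w-4.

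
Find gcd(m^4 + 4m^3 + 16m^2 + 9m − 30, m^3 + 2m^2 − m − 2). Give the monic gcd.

m^2 + m − 2

Repeated division with remainder:
  m^4 + 4m^3 + 16m^2 + 9m − 30 = (m + 2)(m^3 + 2m^2 − m − 2) + (13m^2 + 13m − 26)
  m^3 + 2m^2 − m − 2 = ((1/13)m + 1/13)(13m^2 + 13m − 26) + (0)
Last nonzero remainder: 13m^2 + 13m − 26. Dividing through by 13 gives the monic gcd m^2 + m − 2.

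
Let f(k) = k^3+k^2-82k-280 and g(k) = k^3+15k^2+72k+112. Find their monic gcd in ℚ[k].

k^2+11k+28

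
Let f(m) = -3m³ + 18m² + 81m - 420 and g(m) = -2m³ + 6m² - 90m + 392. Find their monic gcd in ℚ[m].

Euclidean algorithm in ℚ[m]:
  -3m³ + 18m² + 81m - 420 = (3/2)(-2m³ + 6m² - 90m + 392) + (9m² + 216m - 1008)
  -2m³ + 6m² - 90m + 392 = (-(2/9)m + 6)(9m² + 216m - 1008) + (-1610m + 6440)
  9m² + 216m - 1008 = (-(9/1610)m - 18/115)(-1610m + 6440) + (0)
Last nonzero remainder: -1610m + 6440. Dividing through by -1610 gives the monic gcd m - 4.

m - 4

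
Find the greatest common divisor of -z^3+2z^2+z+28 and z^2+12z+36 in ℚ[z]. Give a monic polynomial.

Repeated division with remainder:
  -z^3+2z^2+z+28 = (-z+14)(z^2+12z+36) + (-131z-476)
  z^2+12z+36 = (-(1/131)z-1096/17161)(-131z-476) + (96100/17161)
  -131z-476 = (-(2248091/96100)z-2042159/24025)(96100/17161) + (0)
The last nonzero remainder is the constant 96100/17161, so the polynomials are coprime and gcd = 1.

1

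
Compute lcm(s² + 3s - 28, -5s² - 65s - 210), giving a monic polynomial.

Repeated division with remainder:
  s² + 3s - 28 = (-1/5)(-5s² - 65s - 210) + (-10s - 70)
  -5s² - 65s - 210 = ((1/2)s + 3)(-10s - 70) + (0)
Last nonzero remainder: -10s - 70. Dividing through by -10 gives the monic gcd s + 7.
Then lcm(f, g) = f·g / gcd(f, g); expanding and making the result monic gives the answer.

s³ + 9s² - 10s - 168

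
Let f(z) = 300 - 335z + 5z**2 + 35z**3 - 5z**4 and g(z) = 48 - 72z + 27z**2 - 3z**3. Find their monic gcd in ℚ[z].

Apply the Euclidean algorithm:
  -5z**4 + 35z**3 + 5z**2 - 335z + 300 = ((5/3)z + 10/3)(-3z**3 + 27z**2 - 72z + 48) + (35z**2 - 175z + 140)
  -3z**3 + 27z**2 - 72z + 48 = (-(3/35)z + 12/35)(35z**2 - 175z + 140) + (0)
Last nonzero remainder: 35z**2 - 175z + 140. Dividing through by 35 gives the monic gcd z**2 - 5z + 4.

4 - 5z + z**2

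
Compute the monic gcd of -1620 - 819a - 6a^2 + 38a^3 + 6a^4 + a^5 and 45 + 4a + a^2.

45 + 4a + a^2

Euclidean algorithm in ℚ[a]:
  a^5 + 6a^4 + 38a^3 - 6a^2 - 819a - 1620 = (a^3 + 2a^2 - 15a - 36)(a^2 + 4a + 45) + (0)
The last nonzero remainder a^2 + 4a + 45 is already monic.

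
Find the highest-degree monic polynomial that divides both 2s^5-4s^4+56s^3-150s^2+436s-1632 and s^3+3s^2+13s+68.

s^2-s+17

Apply the Euclidean algorithm:
  2s^5-4s^4+56s^3-150s^2+436s-1632 = (2s^2-10s+60)(s^3+3s^2+13s+68) + (-336s^2+336s-5712)
  s^3+3s^2+13s+68 = (-(1/336)s-1/84)(-336s^2+336s-5712) + (0)
Last nonzero remainder: -336s^2+336s-5712. Dividing through by -336 gives the monic gcd s^2-s+17.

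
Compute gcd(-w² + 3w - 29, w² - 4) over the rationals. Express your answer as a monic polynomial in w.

1

Euclidean algorithm in ℚ[w]:
  -w² + 3w - 29 = (-1)(w² - 4) + (3w - 33)
  w² - 4 = ((1/3)w + 11/3)(3w - 33) + (117)
  3w - 33 = ((1/39)w - 11/39)(117) + (0)
The last nonzero remainder is the constant 117, so the polynomials are coprime and gcd = 1.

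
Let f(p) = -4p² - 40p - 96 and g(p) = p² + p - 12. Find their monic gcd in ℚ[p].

Euclidean algorithm in ℚ[p]:
  -4p² - 40p - 96 = (-4)(p² + p - 12) + (-36p - 144)
  p² + p - 12 = (-(1/36)p + 1/12)(-36p - 144) + (0)
Last nonzero remainder: -36p - 144. Dividing through by -36 gives the monic gcd p + 4.

p + 4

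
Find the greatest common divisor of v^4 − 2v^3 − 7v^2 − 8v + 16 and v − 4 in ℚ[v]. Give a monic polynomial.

v − 4

Euclidean algorithm in ℚ[v]:
  v^4 − 2v^3 − 7v^2 − 8v + 16 = (v^3 + 2v^2 + v − 4)(v − 4) + (0)
The last nonzero remainder v − 4 is already monic.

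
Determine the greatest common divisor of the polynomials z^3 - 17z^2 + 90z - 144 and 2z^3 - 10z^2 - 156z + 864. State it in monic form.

Repeated division with remainder:
  z^3 - 17z^2 + 90z - 144 = (1/2)(2z^3 - 10z^2 - 156z + 864) + (-12z^2 + 168z - 576)
  2z^3 - 10z^2 - 156z + 864 = (-(1/6)z - 3/2)(-12z^2 + 168z - 576) + (0)
Last nonzero remainder: -12z^2 + 168z - 576. Dividing through by -12 gives the monic gcd z^2 - 14z + 48.

z^2 - 14z + 48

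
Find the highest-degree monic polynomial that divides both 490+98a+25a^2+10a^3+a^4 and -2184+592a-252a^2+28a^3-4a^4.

Repeated division with remainder:
  a^4+10a^3+25a^2+98a+490 = (-1/4)(-4a^4+28a^3-252a^2+592a-2184) + (17a^3-38a^2+246a-56)
  -4a^4+28a^3-252a^2+592a-2184 = (-(4/17)a+324/289)(17a^3-38a^2+246a-56) + (-(43788/289)a^2+(87576/289)a-613032/289)
  17a^3-38a^2+246a-56 = (-(4913/43788)a+289/10947)(-(43788/289)a^2+(87576/289)a-613032/289) + (0)
Last nonzero remainder: -(43788/289)a^2+(87576/289)a-613032/289. Dividing through by -43788/289 gives the monic gcd a^2-2a+14.

14-2a+a^2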